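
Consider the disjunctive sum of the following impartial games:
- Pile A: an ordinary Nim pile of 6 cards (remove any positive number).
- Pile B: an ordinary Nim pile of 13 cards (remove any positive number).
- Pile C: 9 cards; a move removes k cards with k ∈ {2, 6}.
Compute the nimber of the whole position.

11

Pile A is a plain Nim pile of size 6, so its Grundy value is 6.
Pile B is a plain Nim pile of size 13, so its Grundy value is 13.
Grundy values for pile C (subtraction set {2, 6}):
g(0) = mex{} = 0
g(1) = mex{} = 0
g(2) = mex{0} = 1
g(3) = mex{0} = 1
g(4) = mex{1} = 0
g(5) = mex{1} = 0
g(6) = mex{0} = 1
g(7) = mex{0} = 1
g(8) = mex{1} = 0
g(9) = mex{1} = 0
So g(9) = 0.
The value of a disjunctive sum is the nim-sum of the parts.
Combined value = 6 ⊕ 13 ⊕ 0 = 11.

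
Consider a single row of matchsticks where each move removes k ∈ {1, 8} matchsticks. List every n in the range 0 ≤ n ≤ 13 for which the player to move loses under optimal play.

0, 2, 4, 6, 9, 11, 13

Grundy values for subtraction set {1, 8}:
k:     0  1  2  3  4  5  6  7  8  9 10 11 12 13
g(k):  0  1  0  1  0  1  0  1  2  0  1  0  1  0
The P-positions (g = 0) in 0..13 are 0, 2, 4, 6, 9, 11, 13.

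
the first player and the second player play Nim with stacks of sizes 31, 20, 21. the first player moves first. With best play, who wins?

Bitwise XOR of the heap sizes:
  11111  (31)
  10100  (20)
  10101  (21)
  -----
  11110  (30)
The nim-sum is 30 ≠ 0, so this is an N-position: the player to move can win; the first player has a winning move.

the first player wins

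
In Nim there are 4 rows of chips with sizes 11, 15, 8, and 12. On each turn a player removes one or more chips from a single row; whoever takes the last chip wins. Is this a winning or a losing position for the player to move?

Losing position

Nim-sum: 11 XOR 15 XOR 8 XOR 12 = 0.
The nim-sum is 0, so this is a P-position: the player to move is in a losing position under optimal play.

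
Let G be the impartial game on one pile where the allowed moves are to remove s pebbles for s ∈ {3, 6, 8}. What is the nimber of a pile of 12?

Build the Grundy sequence with g(k) = mex{g(k−s) : s ∈ {3, 6, 8}, s ≤ k}:
g(0) = mex{} = 0
g(1) = mex{} = 0
g(2) = mex{} = 0
g(3) = mex{0} = 1
g(4) = mex{0} = 1
g(5) = mex{0} = 1
g(6) = mex{0,1} = 2
g(7) = mex{0,1} = 2
g(8) = mex{0,1} = 2
g(9) = mex{0,1,2} = 3
g(10) = mex{0,1,2} = 3
g(11) = mex{1,2} = 0
g(12) = mex{1,2,3} = 0
So g(12) = 0.

0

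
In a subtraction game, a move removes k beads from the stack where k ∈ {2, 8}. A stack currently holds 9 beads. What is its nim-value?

2

Grundy values for subtraction set {2, 8}:
g(0) = mex{} = 0
g(1) = mex{} = 0
g(2) = mex{0} = 1
g(3) = mex{0} = 1
g(4) = mex{1} = 0
g(5) = mex{1} = 0
g(6) = mex{0} = 1
g(7) = mex{0} = 1
g(8) = mex{0,1} = 2
g(9) = mex{0,1} = 2
So g(9) = 2.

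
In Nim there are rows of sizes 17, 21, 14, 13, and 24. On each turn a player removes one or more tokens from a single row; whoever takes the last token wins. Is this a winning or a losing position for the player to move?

Nim-sum: 17 XOR 21 XOR 14 XOR 13 XOR 24 = 31.
The nim-sum is 31 ≠ 0, so this is an N-position: the player to move can win.

Winning position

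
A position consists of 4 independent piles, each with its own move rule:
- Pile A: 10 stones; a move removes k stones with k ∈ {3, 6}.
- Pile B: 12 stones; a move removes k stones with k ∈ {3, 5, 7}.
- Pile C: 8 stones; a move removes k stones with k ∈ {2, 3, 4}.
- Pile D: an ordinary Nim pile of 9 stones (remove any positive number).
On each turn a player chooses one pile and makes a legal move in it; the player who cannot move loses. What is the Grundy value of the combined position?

Grundy values for pile A (subtraction set {3, 6}):
k:     0  1  2  3  4  5  6  7  8  9 10
g(k):  0  0  0  1  1  1  2  2  2  0  0
So g(10) = 0.
Grundy values for pile B (subtraction set {3, 5, 7}):
g(0) = mex{} = 0
g(1) = mex{} = 0
g(2) = mex{} = 0
g(3) = mex{0} = 1
g(4) = mex{0} = 1
g(5) = mex{0} = 1
g(6) = mex{0,1} = 2
g(7) = mex{0,1} = 2
g(8) = mex{0,1} = 2
g(9) = mex{0,1,2} = 3
g(10) = mex{1,2} = 0
g(11) = mex{1,2} = 0
g(12) = mex{1,2,3} = 0
So g(12) = 0.
For pile C, compute g(0), g(1), … with moves {2, 3, 4}:
g(0) = mex{} = 0
g(1) = mex{} = 0
g(2) = mex{0} = 1
g(3) = mex{0} = 1
g(4) = mex{0,1} = 2
g(5) = mex{0,1} = 2
g(6) = mex{1,2} = 0
g(7) = mex{1,2} = 0
g(8) = mex{0,2} = 1
So g(8) = 1.
Pile D is a plain Nim pile of size 9, so its Grundy value is 9.
By the Sprague-Grundy theorem, the Grundy value of a sum of independent games is the XOR of the component values.
Combined value = 0 ⊕ 0 ⊕ 1 ⊕ 9 = 8.

8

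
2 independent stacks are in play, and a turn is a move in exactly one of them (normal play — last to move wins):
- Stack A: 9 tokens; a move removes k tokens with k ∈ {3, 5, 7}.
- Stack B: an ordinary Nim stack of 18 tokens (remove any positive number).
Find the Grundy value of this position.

17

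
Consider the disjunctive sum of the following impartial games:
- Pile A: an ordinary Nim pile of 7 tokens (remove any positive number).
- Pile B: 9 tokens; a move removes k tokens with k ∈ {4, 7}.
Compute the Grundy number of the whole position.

5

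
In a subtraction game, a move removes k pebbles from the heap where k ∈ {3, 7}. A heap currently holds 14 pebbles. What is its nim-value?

1

Grundy values for subtraction set {3, 7}:
k:     0  1  2  3  4  5  6  7  8  9 10 11 12 13 14
g(k):  0  0  0  1  1  1  0  2  2  1  0  0  0  1  1
So g(14) = 1.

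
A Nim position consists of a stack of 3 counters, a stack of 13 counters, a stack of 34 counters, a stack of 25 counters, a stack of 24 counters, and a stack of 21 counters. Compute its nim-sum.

Compute the nim-sum pairwise:
3 ⊕ 13 = 14
14 ⊕ 34 = 44
44 ⊕ 25 = 53
53 ⊕ 24 = 45
45 ⊕ 21 = 56

56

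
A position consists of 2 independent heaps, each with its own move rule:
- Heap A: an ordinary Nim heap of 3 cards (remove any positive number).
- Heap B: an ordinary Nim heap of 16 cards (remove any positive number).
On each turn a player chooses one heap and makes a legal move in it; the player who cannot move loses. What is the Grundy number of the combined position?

19

Heap A is a plain Nim heap of size 3, so its Grundy value is 3.
Heap B is a plain Nim heap of size 16, so its Grundy value is 16.
The value of a disjunctive sum is the nim-sum of the parts.
Combined value = 3 ⊕ 16 = 19.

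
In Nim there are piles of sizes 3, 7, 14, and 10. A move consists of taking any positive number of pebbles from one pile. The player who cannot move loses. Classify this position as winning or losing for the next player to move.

Losing position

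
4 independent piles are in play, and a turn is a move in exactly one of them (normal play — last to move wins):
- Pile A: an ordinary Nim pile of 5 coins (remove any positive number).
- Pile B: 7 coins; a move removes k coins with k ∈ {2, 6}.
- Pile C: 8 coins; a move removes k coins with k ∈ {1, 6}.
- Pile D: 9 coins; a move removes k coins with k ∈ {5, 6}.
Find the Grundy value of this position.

Pile A is a plain Nim pile of size 5, so its Grundy value is 5.
Grundy values for pile B (subtraction set {2, 6}):
g(0) = mex{} = 0
g(1) = mex{} = 0
g(2) = mex{0} = 1
g(3) = mex{0} = 1
g(4) = mex{1} = 0
g(5) = mex{1} = 0
g(6) = mex{0} = 1
g(7) = mex{0} = 1
So g(7) = 1.
Grundy values for pile C (subtraction set {1, 6}):
k:     0  1  2  3  4  5  6  7  8
g(k):  0  1  0  1  0  1  2  0  1
So g(8) = 1.
For pile D, compute g(0), g(1), … with moves {5, 6}:
k:     0  1  2  3  4  5  6  7  8  9
g(k):  0  0  0  0  0  1  1  1  1  1
So g(9) = 1.
The value of a disjunctive sum is the nim-sum of the parts.
Combined value = 5 ⊕ 1 ⊕ 1 ⊕ 1 = 4.

4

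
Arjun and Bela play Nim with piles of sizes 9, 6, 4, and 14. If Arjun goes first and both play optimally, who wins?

Compute the nim-sum pairwise:
9 ⊕ 6 = 15
15 ⊕ 4 = 11
11 ⊕ 14 = 5
The nim-sum is 5 ≠ 0, so this is an N-position: the player to move can win; Arjun has a winning move.

Arjun wins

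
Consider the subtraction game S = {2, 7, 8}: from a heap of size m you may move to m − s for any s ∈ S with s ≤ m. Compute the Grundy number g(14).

0

Grundy values for subtraction set {2, 7, 8}:
g(0) = mex{} = 0
g(1) = mex{} = 0
g(2) = mex{0} = 1
g(3) = mex{0} = 1
g(4) = mex{1} = 0
g(5) = mex{1} = 0
g(6) = mex{0} = 1
g(7) = mex{0} = 1
g(8) = mex{0,1} = 2
g(9) = mex{0,1} = 2
g(10) = mex{1,2} = 0
g(11) = mex{0,1,2} = 3
g(12) = mex{0} = 1
g(13) = mex{0,1,3} = 2
g(14) = mex{1} = 0
So g(14) = 0.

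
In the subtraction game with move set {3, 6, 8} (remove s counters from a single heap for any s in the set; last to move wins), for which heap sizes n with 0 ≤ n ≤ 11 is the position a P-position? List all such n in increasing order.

0, 1, 2, 11

Build the Grundy sequence with g(k) = mex{g(k−s) : s ∈ {3, 6, 8}, s ≤ k}:
k:     0  1  2  3  4  5  6  7  8  9 10 11
g(k):  0  0  0  1  1  1  2  2  2  3  3  0
The P-positions (g = 0) in 0..11 are 0, 1, 2, 11.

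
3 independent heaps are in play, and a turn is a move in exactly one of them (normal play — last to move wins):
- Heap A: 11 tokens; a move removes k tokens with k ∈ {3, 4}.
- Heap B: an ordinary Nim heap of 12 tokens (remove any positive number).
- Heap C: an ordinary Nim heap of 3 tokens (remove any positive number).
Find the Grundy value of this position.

14

For heap A, compute g(0), g(1), … with moves {3, 4}:
g(0) = mex{} = 0
g(1) = mex{} = 0
g(2) = mex{} = 0
g(3) = mex{0} = 1
g(4) = mex{0} = 1
g(5) = mex{0} = 1
g(6) = mex{0,1} = 2
g(7) = mex{1} = 0
g(8) = mex{1} = 0
g(9) = mex{1,2} = 0
g(10) = mex{0,2} = 1
g(11) = mex{0} = 1
So g(11) = 1.
Heap B is a plain Nim heap of size 12, so its Grundy value is 12.
Heap C is a plain Nim heap of size 3, so its Grundy value is 3.
The value of a disjunctive sum is the nim-sum of the parts.
Combined value = 1 XOR 12 XOR 3 = 14.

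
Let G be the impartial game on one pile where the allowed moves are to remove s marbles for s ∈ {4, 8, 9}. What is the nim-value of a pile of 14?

Grundy values for subtraction set {4, 8, 9}:
k:     0  1  2  3  4  5  6  7  8  9 10 11 12 13 14
g(k):  0  0  0  0  1  1  1  1  2  2  2  2  3  0  0
So g(14) = 0.

0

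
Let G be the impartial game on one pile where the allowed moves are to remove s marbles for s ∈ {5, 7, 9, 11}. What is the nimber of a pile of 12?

Grundy values for subtraction set {5, 7, 9, 11}:
g(0) = mex{} = 0
g(1) = mex{} = 0
g(2) = mex{} = 0
g(3) = mex{} = 0
g(4) = mex{} = 0
g(5) = mex{0} = 1
g(6) = mex{0} = 1
g(7) = mex{0} = 1
g(8) = mex{0} = 1
g(9) = mex{0} = 1
g(10) = mex{0,1} = 2
g(11) = mex{0,1} = 2
g(12) = mex{0,1} = 2
So g(12) = 2.

2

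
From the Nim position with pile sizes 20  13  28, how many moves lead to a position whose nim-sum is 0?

3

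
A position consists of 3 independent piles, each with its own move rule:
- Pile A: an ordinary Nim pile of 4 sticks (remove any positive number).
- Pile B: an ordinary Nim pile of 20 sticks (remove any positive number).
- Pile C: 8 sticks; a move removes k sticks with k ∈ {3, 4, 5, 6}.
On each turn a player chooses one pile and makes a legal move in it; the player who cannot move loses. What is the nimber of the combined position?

18

Pile A is a plain Nim pile of size 4, so its Grundy value is 4.
Pile B is a plain Nim pile of size 20, so its Grundy value is 20.
For pile C, compute g(0), g(1), … with moves {3, 4, 5, 6}:
k:     0  1  2  3  4  5  6  7  8
g(k):  0  0  0  1  1  1  2  2  2
So g(8) = 2.
The value of a disjunctive sum is the nim-sum of the parts.
Combined value = 4 ⊕ 20 ⊕ 2 = 18.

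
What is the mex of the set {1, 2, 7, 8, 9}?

0 is not in the set, so the mex is 0.

0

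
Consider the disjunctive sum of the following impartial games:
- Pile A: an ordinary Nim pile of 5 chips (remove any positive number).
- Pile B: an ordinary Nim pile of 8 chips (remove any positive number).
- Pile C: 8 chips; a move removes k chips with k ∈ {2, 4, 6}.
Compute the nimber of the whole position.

Pile A is a plain Nim pile of size 5, so its Grundy value is 5.
Pile B is a plain Nim pile of size 8, so its Grundy value is 8.
Build the Grundy sequence for pile C with g(k) = mex{g(k−s) : s ∈ {2, 4, 6}, s ≤ k}:
g(0) = mex{} = 0
g(1) = mex{} = 0
g(2) = mex{0} = 1
g(3) = mex{0} = 1
g(4) = mex{0,1} = 2
g(5) = mex{0,1} = 2
g(6) = mex{0,1,2} = 3
g(7) = mex{0,1,2} = 3
g(8) = mex{1,2,3} = 0
So g(8) = 0.
The value of a disjunctive sum is the nim-sum of the parts.
Combined value = 5 ⊕ 8 ⊕ 0 = 13.

13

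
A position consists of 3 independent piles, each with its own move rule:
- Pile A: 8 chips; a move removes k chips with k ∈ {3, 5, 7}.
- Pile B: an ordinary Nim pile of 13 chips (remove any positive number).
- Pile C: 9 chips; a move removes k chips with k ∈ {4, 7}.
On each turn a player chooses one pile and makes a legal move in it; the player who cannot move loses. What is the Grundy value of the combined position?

Grundy values for pile A (subtraction set {3, 5, 7}):
g(0) = mex{} = 0
g(1) = mex{} = 0
g(2) = mex{} = 0
g(3) = mex{0} = 1
g(4) = mex{0} = 1
g(5) = mex{0} = 1
g(6) = mex{0,1} = 2
g(7) = mex{0,1} = 2
g(8) = mex{0,1} = 2
So g(8) = 2.
Pile B is a plain Nim pile of size 13, so its Grundy value is 13.
For pile C, compute g(0), g(1), … with moves {4, 7}:
g(0) = mex{} = 0
g(1) = mex{} = 0
g(2) = mex{} = 0
g(3) = mex{} = 0
g(4) = mex{0} = 1
g(5) = mex{0} = 1
g(6) = mex{0} = 1
g(7) = mex{0} = 1
g(8) = mex{0,1} = 2
g(9) = mex{0,1} = 2
So g(9) = 2.
By the Sprague-Grundy theorem, the Grundy value of a sum of independent games is the XOR of the component values.
Combined value = 2 XOR 13 XOR 2 = 13.

13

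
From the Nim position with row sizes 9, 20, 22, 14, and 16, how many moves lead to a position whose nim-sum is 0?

Nim-sum: 9 ⊕ 20 ⊕ 22 ⊕ 14 ⊕ 16 = 21.
The overall nim-sum is X = 21. A row of size p has a winning move iff p XOR X < p (reduce it to p XOR X).
  9: 9 XOR 21 = 28 ≥ 9 — no move.
  20: 20 XOR 21 = 1 < 20 — winning move (to 1).
  22: 22 XOR 21 = 3 < 22 — winning move (to 3).
  14: 14 XOR 21 = 27 ≥ 14 — no move.
  16: 16 XOR 21 = 5 < 16 — winning move (to 5).
That gives 3 winning moves.

3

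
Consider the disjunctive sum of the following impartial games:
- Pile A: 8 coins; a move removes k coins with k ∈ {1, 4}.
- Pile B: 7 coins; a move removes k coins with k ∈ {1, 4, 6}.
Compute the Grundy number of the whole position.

Grundy values for pile A (subtraction set {1, 4}):
k:     0  1  2  3  4  5  6  7  8
g(k):  0  1  0  1  2  0  1  0  1
So g(8) = 1.
For pile B, compute g(0), g(1), … with moves {1, 4, 6}:
g(0) = mex{} = 0
g(1) = mex{0} = 1
g(2) = mex{1} = 0
g(3) = mex{0} = 1
g(4) = mex{0,1} = 2
g(5) = mex{1,2} = 0
g(6) = mex{0} = 1
g(7) = mex{1} = 0
So g(7) = 0.
By the Sprague-Grundy theorem, the Grundy value of a sum of independent games is the XOR of the component values.
Combined value = 1 ⊕ 0 = 1.

1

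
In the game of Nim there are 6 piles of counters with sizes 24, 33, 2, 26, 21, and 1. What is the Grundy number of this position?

53

Compute the nim-sum pairwise:
24 XOR 33 = 57
57 XOR 2 = 59
59 XOR 26 = 33
33 XOR 21 = 52
52 XOR 1 = 53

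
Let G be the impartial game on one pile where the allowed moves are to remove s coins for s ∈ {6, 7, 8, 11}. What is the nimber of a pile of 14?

2

Grundy values for subtraction set {6, 7, 8, 11}:
g(0) = mex{} = 0
g(1) = mex{} = 0
g(2) = mex{} = 0
g(3) = mex{} = 0
g(4) = mex{} = 0
g(5) = mex{} = 0
g(6) = mex{0} = 1
g(7) = mex{0} = 1
g(8) = mex{0} = 1
g(9) = mex{0} = 1
g(10) = mex{0} = 1
g(11) = mex{0} = 1
g(12) = mex{0,1} = 2
g(13) = mex{0,1} = 2
g(14) = mex{0,1} = 2
So g(14) = 2.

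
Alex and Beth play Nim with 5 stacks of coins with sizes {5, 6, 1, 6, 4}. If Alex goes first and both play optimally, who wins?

Beth wins

In binary:
  101  (5)
  110  (6)
  001  (1)
  110  (6)
  100  (4)
  ---
  000  (0)
The nim-sum is 0, so this is a P-position: the player to move is in a losing position under optimal play; Alex is about to move from it and so loses — Beth wins.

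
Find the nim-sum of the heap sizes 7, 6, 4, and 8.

13

Compute the nim-sum pairwise:
7 ^ 6 = 1
1 ^ 4 = 5
5 ^ 8 = 13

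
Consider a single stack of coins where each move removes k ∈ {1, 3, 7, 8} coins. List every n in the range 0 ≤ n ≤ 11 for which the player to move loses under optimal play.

0, 2, 4, 6

Build the Grundy sequence with g(k) = mex{g(k−s) : s ∈ {1, 3, 7, 8}, s ≤ k}:
g(0) = mex{} = 0
g(1) = mex{0} = 1
g(2) = mex{1} = 0
g(3) = mex{0} = 1
g(4) = mex{1} = 0
g(5) = mex{0} = 1
g(6) = mex{1} = 0
g(7) = mex{0} = 1
g(8) = mex{0,1} = 2
g(9) = mex{0,1,2} = 3
g(10) = mex{0,1,3} = 2
g(11) = mex{0,1,2} = 3
The P-positions (g = 0) in 0..11 are 0, 2, 4, 6.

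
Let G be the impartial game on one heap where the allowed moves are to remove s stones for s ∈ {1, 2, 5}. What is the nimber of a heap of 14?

2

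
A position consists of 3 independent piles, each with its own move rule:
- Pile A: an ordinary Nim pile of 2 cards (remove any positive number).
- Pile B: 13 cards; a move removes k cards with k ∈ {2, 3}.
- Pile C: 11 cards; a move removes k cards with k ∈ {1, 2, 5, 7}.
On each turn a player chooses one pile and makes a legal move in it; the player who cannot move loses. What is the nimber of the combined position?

1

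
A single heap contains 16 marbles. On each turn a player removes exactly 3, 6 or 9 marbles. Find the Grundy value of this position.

Grundy values for subtraction set {3, 6, 9}:
k:     0  1  2  3  4  5  6  7  8  9 10 11 12 13 14 15 16
g(k):  0  0  0  1  1  1  2  2  2  3  3  3  0  0  0  1  1
So g(16) = 1.

1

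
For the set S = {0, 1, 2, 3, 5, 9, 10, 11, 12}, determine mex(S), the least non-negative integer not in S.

4

The values 0, 1, 2, 3 are all present; 4 is the first non-negative integer missing from the set.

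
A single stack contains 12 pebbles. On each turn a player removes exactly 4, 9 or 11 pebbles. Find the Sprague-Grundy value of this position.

Grundy values for subtraction set {4, 9, 11}:
k:     0  1  2  3  4  5  6  7  8  9 10 11 12
g(k):  0  0  0  0  1  1  1  1  0  2  2  2  1
So g(12) = 1.

1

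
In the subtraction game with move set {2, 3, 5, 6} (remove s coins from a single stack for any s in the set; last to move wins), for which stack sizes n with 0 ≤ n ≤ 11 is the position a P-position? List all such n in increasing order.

0, 1, 8, 9

Build the Grundy sequence with g(k) = mex{g(k−s) : s ∈ {2, 3, 5, 6}, s ≤ k}:
k:     0  1  2  3  4  5  6  7  8  9 10 11
g(k):  0  0  1  1  2  2  3  3  0  0  1  1
The P-positions (g = 0) in 0..11 are 0, 1, 8, 9.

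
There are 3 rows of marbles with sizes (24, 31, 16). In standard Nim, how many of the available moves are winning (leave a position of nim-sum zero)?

3

Compute the nim-sum pairwise:
24 ^ 31 = 7
7 ^ 16 = 23
The overall nim-sum is X = 23. A row of size p has a winning move iff p XOR X < p (reduce it to p XOR X).
  24: 24 XOR 23 = 15 < 24 — winning move (to 15).
  31: 31 XOR 23 = 8 < 31 — winning move (to 8).
  16: 16 XOR 23 = 7 < 16 — winning move (to 7).
That gives 3 winning moves.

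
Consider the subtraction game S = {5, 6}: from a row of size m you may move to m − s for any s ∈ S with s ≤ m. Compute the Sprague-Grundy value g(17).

Grundy values for subtraction set {5, 6}:
k:     0  1  2  3  4  5  6  7  8  9 10 11 12 13 14 15 16 17
g(k):  0  0  0  0  0  1  1  1  1  1  2  0  0  0  0  0  1  1
So g(17) = 1.

1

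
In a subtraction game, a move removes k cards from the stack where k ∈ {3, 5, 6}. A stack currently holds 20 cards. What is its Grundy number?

0

Grundy values for subtraction set {3, 5, 6}:
k:     0  1  2  3  4  5  6  7  8  9 10 11 12 13 14 15 16 17 18 19 20
g(k):  0  0  0  1  1  1  2  2  2  0  0  0  1  1  1  2  2  2  0  0  0
So g(20) = 0.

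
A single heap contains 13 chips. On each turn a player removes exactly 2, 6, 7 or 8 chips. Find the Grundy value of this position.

2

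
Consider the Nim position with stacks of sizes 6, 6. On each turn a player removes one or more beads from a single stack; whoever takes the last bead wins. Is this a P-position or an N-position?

Compute the nim-sum pairwise:
6 ^ 6 = 0
The nim-sum is 0, so this is a P-position: the player to move is in a losing position under optimal play.

P-position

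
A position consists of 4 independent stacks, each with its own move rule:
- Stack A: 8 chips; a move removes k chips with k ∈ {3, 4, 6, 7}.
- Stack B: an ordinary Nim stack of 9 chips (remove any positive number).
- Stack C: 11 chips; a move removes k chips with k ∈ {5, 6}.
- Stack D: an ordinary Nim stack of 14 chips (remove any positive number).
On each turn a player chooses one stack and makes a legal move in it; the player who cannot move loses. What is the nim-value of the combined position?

Build the Grundy sequence for stack A with g(k) = mex{g(k−s) : s ∈ {3, 4, 6, 7}, s ≤ k}:
g(0) = mex{} = 0
g(1) = mex{} = 0
g(2) = mex{} = 0
g(3) = mex{0} = 1
g(4) = mex{0} = 1
g(5) = mex{0} = 1
g(6) = mex{0,1} = 2
g(7) = mex{0,1} = 2
g(8) = mex{0,1} = 2
So g(8) = 2.
Stack B is a plain Nim stack of size 9, so its Grundy value is 9.
Build the Grundy sequence for stack C with g(k) = mex{g(k−s) : s ∈ {5, 6}, s ≤ k}:
k:     0  1  2  3  4  5  6  7  8  9 10 11
g(k):  0  0  0  0  0  1  1  1  1  1  2  0
So g(11) = 0.
Stack D is a plain Nim stack of size 14, so its Grundy value is 14.
By the Sprague-Grundy theorem, the Grundy value of a sum of independent games is the XOR of the component values.
Combined value = 2 XOR 9 XOR 0 XOR 14 = 5.

5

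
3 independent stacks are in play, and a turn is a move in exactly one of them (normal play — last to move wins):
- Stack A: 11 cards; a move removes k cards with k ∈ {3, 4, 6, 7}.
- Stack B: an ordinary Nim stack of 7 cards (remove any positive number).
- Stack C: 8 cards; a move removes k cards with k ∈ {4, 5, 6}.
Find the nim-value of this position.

Build the Grundy sequence for stack A with g(k) = mex{g(k−s) : s ∈ {3, 4, 6, 7}, s ≤ k}:
g(0) = mex{} = 0
g(1) = mex{} = 0
g(2) = mex{} = 0
g(3) = mex{0} = 1
g(4) = mex{0} = 1
g(5) = mex{0} = 1
g(6) = mex{0,1} = 2
g(7) = mex{0,1} = 2
g(8) = mex{0,1} = 2
g(9) = mex{0,1,2} = 3
g(10) = mex{1,2} = 0
g(11) = mex{1,2} = 0
So g(11) = 0.
Stack B is a plain Nim stack of size 7, so its Grundy value is 7.
Grundy values for stack C (subtraction set {4, 5, 6}):
k:     0  1  2  3  4  5  6  7  8
g(k):  0  0  0  0  1  1  1  1  2
So g(8) = 2.
The value of a disjunctive sum is the nim-sum of the parts.
Combined value = 0 XOR 7 XOR 2 = 5.

5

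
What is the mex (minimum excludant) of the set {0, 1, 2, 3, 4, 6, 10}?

5

The values 0, 1, 2, 3, 4 are all present; 5 is the first non-negative integer missing from the set.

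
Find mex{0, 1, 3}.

The values 0, 1 are all present; 2 is the first non-negative integer missing from the set.

2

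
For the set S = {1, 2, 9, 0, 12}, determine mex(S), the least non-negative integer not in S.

The values 0, 1, 2 are all present; 3 is the first non-negative integer missing from the set.

3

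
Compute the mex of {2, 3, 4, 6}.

0

0 is not in the set, so the mex is 0.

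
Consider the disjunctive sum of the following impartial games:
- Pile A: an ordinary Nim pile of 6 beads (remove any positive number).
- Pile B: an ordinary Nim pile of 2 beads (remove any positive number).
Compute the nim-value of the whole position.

Pile A is a plain Nim pile of size 6, so its Grundy value is 6.
Pile B is a plain Nim pile of size 2, so its Grundy value is 2.
The value of a disjunctive sum is the nim-sum of the parts.
Combined value = 6 XOR 2 = 4.

4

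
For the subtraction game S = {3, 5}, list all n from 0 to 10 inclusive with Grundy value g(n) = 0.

0, 1, 2, 8, 9, 10

Compute g(0), g(1), … for moves {3, 5}:
k:     0  1  2  3  4  5  6  7  8  9 10
g(k):  0  0  0  1  1  1  2  2  0  0  0
The P-positions (g = 0) in 0..10 are 0, 1, 2, 8, 9, 10.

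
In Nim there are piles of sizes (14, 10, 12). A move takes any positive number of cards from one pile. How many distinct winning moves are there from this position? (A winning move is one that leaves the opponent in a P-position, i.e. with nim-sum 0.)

3

Write each in binary and XOR column by column:
  1110  (14)
  1010  (10)
  1100  (12)
  ----
  1000  (8)
The overall nim-sum is X = 8. A pile of size p has a winning move iff p XOR X < p (reduce it to p XOR X).
  14: 14 XOR 8 = 6 < 14 — winning move (to 6).
  10: 10 XOR 8 = 2 < 10 — winning move (to 2).
  12: 12 XOR 8 = 4 < 12 — winning move (to 4).
That gives 3 winning moves.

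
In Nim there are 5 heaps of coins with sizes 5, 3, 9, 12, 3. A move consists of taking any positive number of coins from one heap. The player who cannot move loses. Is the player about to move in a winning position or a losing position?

Nim-sum: 5 XOR 3 XOR 9 XOR 12 XOR 3 = 0.
The nim-sum is 0, so this is a P-position: the player to move is in a losing position under optimal play.

Losing position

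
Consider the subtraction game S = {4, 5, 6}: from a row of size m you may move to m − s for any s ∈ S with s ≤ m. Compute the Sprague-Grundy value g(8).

2

Compute g(0), g(1), … for moves {4, 5, 6}:
g(0) = mex{} = 0
g(1) = mex{} = 0
g(2) = mex{} = 0
g(3) = mex{} = 0
g(4) = mex{0} = 1
g(5) = mex{0} = 1
g(6) = mex{0} = 1
g(7) = mex{0} = 1
g(8) = mex{0,1} = 2
So g(8) = 2.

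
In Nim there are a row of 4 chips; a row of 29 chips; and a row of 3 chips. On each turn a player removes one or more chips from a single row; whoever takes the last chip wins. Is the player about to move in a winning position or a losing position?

Winning position

In binary:
  00100  (4)
  11101  (29)
  00011  (3)
  -----
  11010  (26)
The nim-sum is 26 ≠ 0, so this is an N-position: the player to move can win.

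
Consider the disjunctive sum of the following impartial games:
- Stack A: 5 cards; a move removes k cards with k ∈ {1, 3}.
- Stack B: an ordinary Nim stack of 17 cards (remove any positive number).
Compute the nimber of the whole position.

For stack A, compute g(0), g(1), … with moves {1, 3}:
k:     0  1  2  3  4  5
g(k):  0  1  0  1  0  1
So g(5) = 1.
Stack B is a plain Nim stack of size 17, so its Grundy value is 17.
By the Sprague-Grundy theorem, the Grundy value of a sum of independent games is the XOR of the component values.
Combined value = 1 ⊕ 17 = 16.

16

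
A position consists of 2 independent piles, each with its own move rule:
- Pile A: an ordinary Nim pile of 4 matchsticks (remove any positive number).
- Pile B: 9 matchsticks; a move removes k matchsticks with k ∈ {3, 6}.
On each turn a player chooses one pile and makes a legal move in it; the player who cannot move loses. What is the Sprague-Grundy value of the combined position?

4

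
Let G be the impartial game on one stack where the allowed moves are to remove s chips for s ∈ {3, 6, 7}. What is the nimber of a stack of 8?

Compute g(0), g(1), … for moves {3, 6, 7}:
g(0) = mex{} = 0
g(1) = mex{} = 0
g(2) = mex{} = 0
g(3) = mex{0} = 1
g(4) = mex{0} = 1
g(5) = mex{0} = 1
g(6) = mex{0,1} = 2
g(7) = mex{0,1} = 2
g(8) = mex{0,1} = 2
So g(8) = 2.

2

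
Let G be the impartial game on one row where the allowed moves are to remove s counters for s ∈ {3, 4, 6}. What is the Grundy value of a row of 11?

0

Grundy values for subtraction set {3, 4, 6}:
g(0) = mex{} = 0
g(1) = mex{} = 0
g(2) = mex{} = 0
g(3) = mex{0} = 1
g(4) = mex{0} = 1
g(5) = mex{0} = 1
g(6) = mex{0,1} = 2
g(7) = mex{0,1} = 2
g(8) = mex{0,1} = 2
g(9) = mex{1,2} = 0
g(10) = mex{1,2} = 0
g(11) = mex{1,2} = 0
So g(11) = 0.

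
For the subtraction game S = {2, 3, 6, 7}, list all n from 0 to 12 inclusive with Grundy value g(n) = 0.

0, 1, 5, 9, 10

Compute g(0), g(1), … for moves {2, 3, 6, 7}:
g(0) = mex{} = 0
g(1) = mex{} = 0
g(2) = mex{0} = 1
g(3) = mex{0} = 1
g(4) = mex{0,1} = 2
g(5) = mex{1} = 0
g(6) = mex{0,1,2} = 3
g(7) = mex{0,2} = 1
g(8) = mex{0,1,3} = 2
g(9) = mex{1,3} = 0
g(10) = mex{1,2} = 0
g(11) = mex{0,2} = 1
g(12) = mex{0,3} = 1
The P-positions (g = 0) in 0..12 are 0, 1, 5, 9, 10.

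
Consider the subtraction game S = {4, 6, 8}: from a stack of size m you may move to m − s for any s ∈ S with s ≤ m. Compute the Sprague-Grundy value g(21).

Build the Grundy sequence with g(k) = mex{g(k−s) : s ∈ {4, 6, 8}, s ≤ k}:
k:     0  1  2  3  4  5  6  7  8  9 10 11 12 13 14 15 16 17 18 19 20 21
g(k):  0  0  0  0  1  1  1  1  2  2  2  2  0  0  0  0  1  1  1  1  2  2
So g(21) = 2.

2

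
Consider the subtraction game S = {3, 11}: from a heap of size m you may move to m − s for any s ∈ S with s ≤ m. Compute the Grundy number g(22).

Grundy values for subtraction set {3, 11}:
k:     0  1  2  3  4  5  6  7  8  9 10 11 12 13 14 15 16 17 18 19 20 21 22
g(k):  0  0  0  1  1  1  0  0  0  1  1  1  2  2  0  0  0  1  1  1  0  0  0
So g(22) = 0.

0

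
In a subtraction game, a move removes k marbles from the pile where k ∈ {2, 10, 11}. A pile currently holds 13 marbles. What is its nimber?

Compute g(0), g(1), … for moves {2, 10, 11}:
g(0) = mex{} = 0
g(1) = mex{} = 0
g(2) = mex{0} = 1
g(3) = mex{0} = 1
g(4) = mex{1} = 0
g(5) = mex{1} = 0
g(6) = mex{0} = 1
g(7) = mex{0} = 1
g(8) = mex{1} = 0
g(9) = mex{1} = 0
g(10) = mex{0} = 1
g(11) = mex{0} = 1
g(12) = mex{0,1} = 2
g(13) = mex{1} = 0
So g(13) = 0.

0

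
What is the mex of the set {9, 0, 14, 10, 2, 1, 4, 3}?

The values 0, 1, 2, 3, 4 are all present; 5 is the first non-negative integer missing from the set.

5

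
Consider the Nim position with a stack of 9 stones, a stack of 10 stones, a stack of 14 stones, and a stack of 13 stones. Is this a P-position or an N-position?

P-position

Compute the nim-sum pairwise:
9 ^ 10 = 3
3 ^ 14 = 13
13 ^ 13 = 0
The nim-sum is 0, so this is a P-position: the player to move is in a losing position under optimal play.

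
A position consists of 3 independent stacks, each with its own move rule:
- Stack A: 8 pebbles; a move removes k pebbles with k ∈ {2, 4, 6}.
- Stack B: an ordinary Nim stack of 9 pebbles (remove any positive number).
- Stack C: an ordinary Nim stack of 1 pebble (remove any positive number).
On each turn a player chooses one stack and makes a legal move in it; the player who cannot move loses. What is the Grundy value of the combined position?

8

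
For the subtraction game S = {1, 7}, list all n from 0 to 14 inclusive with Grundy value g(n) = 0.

Compute g(0), g(1), … for moves {1, 7}:
g(0) = mex{} = 0
g(1) = mex{0} = 1
g(2) = mex{1} = 0
g(3) = mex{0} = 1
g(4) = mex{1} = 0
g(5) = mex{0} = 1
g(6) = mex{1} = 0
g(7) = mex{0} = 1
g(8) = mex{1} = 0
g(9) = mex{0} = 1
g(10) = mex{1} = 0
g(11) = mex{0} = 1
g(12) = mex{1} = 0
g(13) = mex{0} = 1
g(14) = mex{1} = 0
The P-positions (g = 0) in 0..14 are 0, 2, 4, 6, 8, 10, 12, 14.

0, 2, 4, 6, 8, 10, 12, 14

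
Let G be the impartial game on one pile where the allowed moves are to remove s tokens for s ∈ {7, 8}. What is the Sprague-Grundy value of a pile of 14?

Compute g(0), g(1), … for moves {7, 8}:
k:     0  1  2  3  4  5  6  7  8  9 10 11 12 13 14
g(k):  0  0  0  0  0  0  0  1  1  1  1  1  1  1  2
So g(14) = 2.

2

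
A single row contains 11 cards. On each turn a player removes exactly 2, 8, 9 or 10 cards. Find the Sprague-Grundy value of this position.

Grundy values for subtraction set {2, 8, 9, 10}:
k:     0  1  2  3  4  5  6  7  8  9 10 11
g(k):  0  0  1  1  0  0  1  1  2  2  3  3
So g(11) = 3.

3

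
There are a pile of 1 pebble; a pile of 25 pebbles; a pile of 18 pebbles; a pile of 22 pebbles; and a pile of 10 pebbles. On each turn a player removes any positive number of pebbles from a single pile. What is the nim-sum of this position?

22

Bitwise XOR of the heap sizes:
  00001  (1)
  11001  (25)
  10010  (18)
  10110  (22)
  01010  (10)
  -----
  10110  (22)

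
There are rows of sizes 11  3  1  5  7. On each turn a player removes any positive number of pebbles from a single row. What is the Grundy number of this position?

11

Nim-sum: 11 XOR 3 XOR 1 XOR 5 XOR 7 = 11.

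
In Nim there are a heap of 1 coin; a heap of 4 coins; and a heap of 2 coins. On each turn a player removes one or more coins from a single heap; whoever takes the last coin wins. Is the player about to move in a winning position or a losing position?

Winning position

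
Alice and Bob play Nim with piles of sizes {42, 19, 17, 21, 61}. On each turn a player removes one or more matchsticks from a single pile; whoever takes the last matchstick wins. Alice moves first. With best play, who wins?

Nim-sum: 42 XOR 19 XOR 17 XOR 21 XOR 61 = 0.
The nim-sum is 0, so this is a P-position: the player to move is in a losing position under optimal play; Alice is about to move from it and so loses — Bob wins.

Bob wins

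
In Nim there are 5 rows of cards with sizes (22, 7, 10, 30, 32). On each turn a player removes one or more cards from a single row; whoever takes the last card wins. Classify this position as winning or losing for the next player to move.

Write each in binary and XOR column by column:
  010110  (22)
  000111  (7)
  001010  (10)
  011110  (30)
  100000  (32)
  ------
  100101  (37)
The nim-sum is 37 ≠ 0, so this is an N-position: the player to move can win.

Winning position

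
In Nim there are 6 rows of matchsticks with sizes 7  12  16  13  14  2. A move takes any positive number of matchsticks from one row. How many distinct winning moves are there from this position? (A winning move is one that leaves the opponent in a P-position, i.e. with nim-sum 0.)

1

In binary:
  00111  (7)
  01100  (12)
  10000  (16)
  01101  (13)
  01110  (14)
  00010  (2)
  -----
  11010  (26)
The overall nim-sum is X = 26. A row of size p has a winning move iff p XOR X < p (reduce it to p XOR X).
  7: 7 XOR 26 = 29 ≥ 7 — no move.
  12: 12 XOR 26 = 22 ≥ 12 — no move.
  16: 16 XOR 26 = 10 < 16 — winning move (to 10).
  13: 13 XOR 26 = 23 ≥ 13 — no move.
  14: 14 XOR 26 = 20 ≥ 14 — no move.
  2: 2 XOR 26 = 24 ≥ 2 — no move.
That gives 1 winning move.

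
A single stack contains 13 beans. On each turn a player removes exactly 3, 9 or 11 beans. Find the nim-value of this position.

Compute g(0), g(1), … for moves {3, 9, 11}:
k:     0  1  2  3  4  5  6  7  8  9 10 11 12 13
g(k):  0  0  0  1  1  1  0  0  0  1  1  1  2  2
So g(13) = 2.

2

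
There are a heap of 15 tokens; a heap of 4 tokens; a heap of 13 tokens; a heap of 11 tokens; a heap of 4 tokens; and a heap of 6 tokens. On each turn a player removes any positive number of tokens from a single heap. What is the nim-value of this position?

Bitwise XOR of the heap sizes:
  1111  (15)
  0100  (4)
  1101  (13)
  1011  (11)
  0100  (4)
  0110  (6)
  ----
  1111  (15)

15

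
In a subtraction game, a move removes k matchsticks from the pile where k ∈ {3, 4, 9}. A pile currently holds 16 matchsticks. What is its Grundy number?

Grundy values for subtraction set {3, 4, 9}:
k:     0  1  2  3  4  5  6  7  8  9 10 11 12 13 14 15 16
g(k):  0  0  0  1  1  1  2  0  0  3  1  1  2  0  0  0  1
So g(16) = 1.

1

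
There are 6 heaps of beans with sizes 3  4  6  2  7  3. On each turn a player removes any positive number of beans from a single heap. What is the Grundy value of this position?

7

Compute the nim-sum pairwise:
3 XOR 4 = 7
7 XOR 6 = 1
1 XOR 2 = 3
3 XOR 7 = 4
4 XOR 3 = 7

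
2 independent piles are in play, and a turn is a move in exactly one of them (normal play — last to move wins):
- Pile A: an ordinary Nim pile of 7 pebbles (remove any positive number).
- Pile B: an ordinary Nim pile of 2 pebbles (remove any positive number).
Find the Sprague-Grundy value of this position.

5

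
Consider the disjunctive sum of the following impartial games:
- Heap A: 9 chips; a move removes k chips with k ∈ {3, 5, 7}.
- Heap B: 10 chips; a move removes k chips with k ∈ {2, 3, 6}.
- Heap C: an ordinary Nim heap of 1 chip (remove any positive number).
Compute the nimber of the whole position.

Grundy values for heap A (subtraction set {3, 5, 7}):
g(0) = mex{} = 0
g(1) = mex{} = 0
g(2) = mex{} = 0
g(3) = mex{0} = 1
g(4) = mex{0} = 1
g(5) = mex{0} = 1
g(6) = mex{0,1} = 2
g(7) = mex{0,1} = 2
g(8) = mex{0,1} = 2
g(9) = mex{0,1,2} = 3
So g(9) = 3.
Grundy values for heap B (subtraction set {2, 3, 6}):
g(0) = mex{} = 0
g(1) = mex{} = 0
g(2) = mex{0} = 1
g(3) = mex{0} = 1
g(4) = mex{0,1} = 2
g(5) = mex{1} = 0
g(6) = mex{0,1,2} = 3
g(7) = mex{0,2} = 1
g(8) = mex{0,1,3} = 2
g(9) = mex{1,3} = 0
g(10) = mex{1,2} = 0
So g(10) = 0.
Heap C is a plain Nim heap of size 1, so its Grundy value is 1.
The value of a disjunctive sum is the nim-sum of the parts.
Combined value = 3 XOR 0 XOR 1 = 2.

2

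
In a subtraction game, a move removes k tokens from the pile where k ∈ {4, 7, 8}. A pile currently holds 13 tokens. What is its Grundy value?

0

Build the Grundy sequence with g(k) = mex{g(k−s) : s ∈ {4, 7, 8}, s ≤ k}:
g(0) = mex{} = 0
g(1) = mex{} = 0
g(2) = mex{} = 0
g(3) = mex{} = 0
g(4) = mex{0} = 1
g(5) = mex{0} = 1
g(6) = mex{0} = 1
g(7) = mex{0} = 1
g(8) = mex{0,1} = 2
g(9) = mex{0,1} = 2
g(10) = mex{0,1} = 2
g(11) = mex{0,1} = 2
g(12) = mex{1,2} = 0
g(13) = mex{1,2} = 0
So g(13) = 0.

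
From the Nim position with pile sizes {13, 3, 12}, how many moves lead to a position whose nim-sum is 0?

1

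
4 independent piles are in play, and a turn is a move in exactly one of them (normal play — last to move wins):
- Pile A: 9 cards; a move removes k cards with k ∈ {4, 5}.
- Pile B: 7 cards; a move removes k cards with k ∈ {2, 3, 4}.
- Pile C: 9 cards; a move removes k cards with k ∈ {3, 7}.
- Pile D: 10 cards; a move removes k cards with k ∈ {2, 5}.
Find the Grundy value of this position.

0

Grundy values for pile A (subtraction set {4, 5}):
k:     0  1  2  3  4  5  6  7  8  9
g(k):  0  0  0  0  1  1  1  1  2  0
So g(9) = 0.
Grundy values for pile B (subtraction set {2, 3, 4}):
k:     0  1  2  3  4  5  6  7
g(k):  0  0  1  1  2  2  0  0
So g(7) = 0.
For pile C, compute g(0), g(1), … with moves {3, 7}:
g(0) = mex{} = 0
g(1) = mex{} = 0
g(2) = mex{} = 0
g(3) = mex{0} = 1
g(4) = mex{0} = 1
g(5) = mex{0} = 1
g(6) = mex{1} = 0
g(7) = mex{0,1} = 2
g(8) = mex{0,1} = 2
g(9) = mex{0} = 1
So g(9) = 1.
For pile D, compute g(0), g(1), … with moves {2, 5}:
g(0) = mex{} = 0
g(1) = mex{} = 0
g(2) = mex{0} = 1
g(3) = mex{0} = 1
g(4) = mex{1} = 0
g(5) = mex{0,1} = 2
g(6) = mex{0} = 1
g(7) = mex{1,2} = 0
g(8) = mex{1} = 0
g(9) = mex{0} = 1
g(10) = mex{0,2} = 1
So g(10) = 1.
The value of a disjunctive sum is the nim-sum of the parts.
Combined value = 0 ⊕ 0 ⊕ 1 ⊕ 1 = 0.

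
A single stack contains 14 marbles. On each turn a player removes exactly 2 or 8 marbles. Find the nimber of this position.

0

Grundy values for subtraction set {2, 8}:
g(0) = mex{} = 0
g(1) = mex{} = 0
g(2) = mex{0} = 1
g(3) = mex{0} = 1
g(4) = mex{1} = 0
g(5) = mex{1} = 0
g(6) = mex{0} = 1
g(7) = mex{0} = 1
g(8) = mex{0,1} = 2
g(9) = mex{0,1} = 2
g(10) = mex{1,2} = 0
g(11) = mex{1,2} = 0
g(12) = mex{0} = 1
g(13) = mex{0} = 1
g(14) = mex{1} = 0
So g(14) = 0.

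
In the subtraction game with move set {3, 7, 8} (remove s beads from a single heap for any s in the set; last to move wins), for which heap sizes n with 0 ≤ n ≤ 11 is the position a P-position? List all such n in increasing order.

Compute g(0), g(1), … for moves {3, 7, 8}:
g(0) = mex{} = 0
g(1) = mex{} = 0
g(2) = mex{} = 0
g(3) = mex{0} = 1
g(4) = mex{0} = 1
g(5) = mex{0} = 1
g(6) = mex{1} = 0
g(7) = mex{0,1} = 2
g(8) = mex{0,1} = 2
g(9) = mex{0} = 1
g(10) = mex{0,1,2} = 3
g(11) = mex{1,2} = 0
The P-positions (g = 0) in 0..11 are 0, 1, 2, 6, 11.

0, 1, 2, 6, 11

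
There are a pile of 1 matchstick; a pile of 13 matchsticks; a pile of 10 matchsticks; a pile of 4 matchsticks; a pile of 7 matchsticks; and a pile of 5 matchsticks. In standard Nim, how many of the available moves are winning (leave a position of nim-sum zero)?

0

Compute the nim-sum pairwise:
1 ⊕ 13 = 12
12 ⊕ 10 = 6
6 ⊕ 4 = 2
2 ⊕ 7 = 5
5 ⊕ 5 = 0
The nim-sum is already 0, so every move leaves a nonzero nim-sum — there are no winning moves.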